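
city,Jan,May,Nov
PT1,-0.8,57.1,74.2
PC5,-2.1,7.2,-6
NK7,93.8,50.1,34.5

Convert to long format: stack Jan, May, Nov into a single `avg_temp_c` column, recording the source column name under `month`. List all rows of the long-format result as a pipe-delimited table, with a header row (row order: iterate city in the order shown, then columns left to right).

| city | month | avg_temp_c |
| PT1 | Jan | -0.8 |
| PT1 | May | 57.1 |
| PT1 | Nov | 74.2 |
| PC5 | Jan | -2.1 |
| PC5 | May | 7.2 |
| PC5 | Nov | -6 |
| NK7 | Jan | 93.8 |
| NK7 | May | 50.1 |
| NK7 | Nov | 34.5 |

Each (city, column) pair becomes one row: 3 × 3 = 9 rows.
For example, (PT1, Jan) → avg_temp_c=-0.8.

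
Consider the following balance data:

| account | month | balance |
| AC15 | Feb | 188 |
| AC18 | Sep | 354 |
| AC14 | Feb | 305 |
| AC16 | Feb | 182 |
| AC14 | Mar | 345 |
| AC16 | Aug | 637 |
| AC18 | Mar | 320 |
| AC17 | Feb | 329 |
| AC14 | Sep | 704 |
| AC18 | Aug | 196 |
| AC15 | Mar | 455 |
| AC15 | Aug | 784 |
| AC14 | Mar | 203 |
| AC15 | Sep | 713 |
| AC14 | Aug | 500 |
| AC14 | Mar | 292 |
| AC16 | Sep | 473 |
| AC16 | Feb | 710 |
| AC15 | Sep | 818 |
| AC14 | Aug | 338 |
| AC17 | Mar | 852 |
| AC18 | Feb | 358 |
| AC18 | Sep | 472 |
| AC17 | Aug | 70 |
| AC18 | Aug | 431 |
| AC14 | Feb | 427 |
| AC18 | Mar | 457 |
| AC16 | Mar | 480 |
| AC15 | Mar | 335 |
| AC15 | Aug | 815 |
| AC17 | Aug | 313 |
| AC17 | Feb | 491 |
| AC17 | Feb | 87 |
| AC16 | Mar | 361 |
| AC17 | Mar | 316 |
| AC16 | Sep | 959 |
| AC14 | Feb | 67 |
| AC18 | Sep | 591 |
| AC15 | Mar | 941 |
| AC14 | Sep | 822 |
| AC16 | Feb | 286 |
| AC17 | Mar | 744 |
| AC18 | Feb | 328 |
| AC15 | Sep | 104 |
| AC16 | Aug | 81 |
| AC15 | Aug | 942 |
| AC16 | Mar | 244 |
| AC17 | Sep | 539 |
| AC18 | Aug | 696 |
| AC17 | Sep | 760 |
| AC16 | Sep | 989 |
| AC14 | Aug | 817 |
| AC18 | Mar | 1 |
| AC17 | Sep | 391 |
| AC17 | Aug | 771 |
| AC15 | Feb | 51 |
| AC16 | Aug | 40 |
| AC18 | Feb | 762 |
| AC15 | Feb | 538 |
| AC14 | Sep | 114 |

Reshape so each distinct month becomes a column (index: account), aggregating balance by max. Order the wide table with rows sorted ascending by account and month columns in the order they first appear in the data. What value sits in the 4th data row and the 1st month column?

With rows sorted ascending by account, row 4 is account=AC17. month columns in first-appearance order: Feb, Sep, Mar, Aug; column 1 is Feb.
Long rows with account=AC17, month=Feb: max(329, 491, 87) = 491.

491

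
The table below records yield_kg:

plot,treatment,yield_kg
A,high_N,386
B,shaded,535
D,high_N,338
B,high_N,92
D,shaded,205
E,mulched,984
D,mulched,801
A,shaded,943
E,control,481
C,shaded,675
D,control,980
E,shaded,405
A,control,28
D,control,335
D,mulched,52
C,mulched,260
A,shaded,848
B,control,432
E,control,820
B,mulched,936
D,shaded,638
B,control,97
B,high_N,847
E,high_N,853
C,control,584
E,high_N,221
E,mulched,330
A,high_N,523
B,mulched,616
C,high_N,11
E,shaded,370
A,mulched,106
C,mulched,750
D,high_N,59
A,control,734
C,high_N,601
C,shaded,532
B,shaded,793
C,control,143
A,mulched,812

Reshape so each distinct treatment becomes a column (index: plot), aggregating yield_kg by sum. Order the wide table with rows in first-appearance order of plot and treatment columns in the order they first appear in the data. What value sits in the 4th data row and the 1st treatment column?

1074

With rows in first-appearance order of plot, row 4 is plot=E. treatment columns in first-appearance order: high_N, shaded, mulched, control; column 1 is high_N.
Long rows with plot=E, treatment=high_N: 853 + 221 = 1074.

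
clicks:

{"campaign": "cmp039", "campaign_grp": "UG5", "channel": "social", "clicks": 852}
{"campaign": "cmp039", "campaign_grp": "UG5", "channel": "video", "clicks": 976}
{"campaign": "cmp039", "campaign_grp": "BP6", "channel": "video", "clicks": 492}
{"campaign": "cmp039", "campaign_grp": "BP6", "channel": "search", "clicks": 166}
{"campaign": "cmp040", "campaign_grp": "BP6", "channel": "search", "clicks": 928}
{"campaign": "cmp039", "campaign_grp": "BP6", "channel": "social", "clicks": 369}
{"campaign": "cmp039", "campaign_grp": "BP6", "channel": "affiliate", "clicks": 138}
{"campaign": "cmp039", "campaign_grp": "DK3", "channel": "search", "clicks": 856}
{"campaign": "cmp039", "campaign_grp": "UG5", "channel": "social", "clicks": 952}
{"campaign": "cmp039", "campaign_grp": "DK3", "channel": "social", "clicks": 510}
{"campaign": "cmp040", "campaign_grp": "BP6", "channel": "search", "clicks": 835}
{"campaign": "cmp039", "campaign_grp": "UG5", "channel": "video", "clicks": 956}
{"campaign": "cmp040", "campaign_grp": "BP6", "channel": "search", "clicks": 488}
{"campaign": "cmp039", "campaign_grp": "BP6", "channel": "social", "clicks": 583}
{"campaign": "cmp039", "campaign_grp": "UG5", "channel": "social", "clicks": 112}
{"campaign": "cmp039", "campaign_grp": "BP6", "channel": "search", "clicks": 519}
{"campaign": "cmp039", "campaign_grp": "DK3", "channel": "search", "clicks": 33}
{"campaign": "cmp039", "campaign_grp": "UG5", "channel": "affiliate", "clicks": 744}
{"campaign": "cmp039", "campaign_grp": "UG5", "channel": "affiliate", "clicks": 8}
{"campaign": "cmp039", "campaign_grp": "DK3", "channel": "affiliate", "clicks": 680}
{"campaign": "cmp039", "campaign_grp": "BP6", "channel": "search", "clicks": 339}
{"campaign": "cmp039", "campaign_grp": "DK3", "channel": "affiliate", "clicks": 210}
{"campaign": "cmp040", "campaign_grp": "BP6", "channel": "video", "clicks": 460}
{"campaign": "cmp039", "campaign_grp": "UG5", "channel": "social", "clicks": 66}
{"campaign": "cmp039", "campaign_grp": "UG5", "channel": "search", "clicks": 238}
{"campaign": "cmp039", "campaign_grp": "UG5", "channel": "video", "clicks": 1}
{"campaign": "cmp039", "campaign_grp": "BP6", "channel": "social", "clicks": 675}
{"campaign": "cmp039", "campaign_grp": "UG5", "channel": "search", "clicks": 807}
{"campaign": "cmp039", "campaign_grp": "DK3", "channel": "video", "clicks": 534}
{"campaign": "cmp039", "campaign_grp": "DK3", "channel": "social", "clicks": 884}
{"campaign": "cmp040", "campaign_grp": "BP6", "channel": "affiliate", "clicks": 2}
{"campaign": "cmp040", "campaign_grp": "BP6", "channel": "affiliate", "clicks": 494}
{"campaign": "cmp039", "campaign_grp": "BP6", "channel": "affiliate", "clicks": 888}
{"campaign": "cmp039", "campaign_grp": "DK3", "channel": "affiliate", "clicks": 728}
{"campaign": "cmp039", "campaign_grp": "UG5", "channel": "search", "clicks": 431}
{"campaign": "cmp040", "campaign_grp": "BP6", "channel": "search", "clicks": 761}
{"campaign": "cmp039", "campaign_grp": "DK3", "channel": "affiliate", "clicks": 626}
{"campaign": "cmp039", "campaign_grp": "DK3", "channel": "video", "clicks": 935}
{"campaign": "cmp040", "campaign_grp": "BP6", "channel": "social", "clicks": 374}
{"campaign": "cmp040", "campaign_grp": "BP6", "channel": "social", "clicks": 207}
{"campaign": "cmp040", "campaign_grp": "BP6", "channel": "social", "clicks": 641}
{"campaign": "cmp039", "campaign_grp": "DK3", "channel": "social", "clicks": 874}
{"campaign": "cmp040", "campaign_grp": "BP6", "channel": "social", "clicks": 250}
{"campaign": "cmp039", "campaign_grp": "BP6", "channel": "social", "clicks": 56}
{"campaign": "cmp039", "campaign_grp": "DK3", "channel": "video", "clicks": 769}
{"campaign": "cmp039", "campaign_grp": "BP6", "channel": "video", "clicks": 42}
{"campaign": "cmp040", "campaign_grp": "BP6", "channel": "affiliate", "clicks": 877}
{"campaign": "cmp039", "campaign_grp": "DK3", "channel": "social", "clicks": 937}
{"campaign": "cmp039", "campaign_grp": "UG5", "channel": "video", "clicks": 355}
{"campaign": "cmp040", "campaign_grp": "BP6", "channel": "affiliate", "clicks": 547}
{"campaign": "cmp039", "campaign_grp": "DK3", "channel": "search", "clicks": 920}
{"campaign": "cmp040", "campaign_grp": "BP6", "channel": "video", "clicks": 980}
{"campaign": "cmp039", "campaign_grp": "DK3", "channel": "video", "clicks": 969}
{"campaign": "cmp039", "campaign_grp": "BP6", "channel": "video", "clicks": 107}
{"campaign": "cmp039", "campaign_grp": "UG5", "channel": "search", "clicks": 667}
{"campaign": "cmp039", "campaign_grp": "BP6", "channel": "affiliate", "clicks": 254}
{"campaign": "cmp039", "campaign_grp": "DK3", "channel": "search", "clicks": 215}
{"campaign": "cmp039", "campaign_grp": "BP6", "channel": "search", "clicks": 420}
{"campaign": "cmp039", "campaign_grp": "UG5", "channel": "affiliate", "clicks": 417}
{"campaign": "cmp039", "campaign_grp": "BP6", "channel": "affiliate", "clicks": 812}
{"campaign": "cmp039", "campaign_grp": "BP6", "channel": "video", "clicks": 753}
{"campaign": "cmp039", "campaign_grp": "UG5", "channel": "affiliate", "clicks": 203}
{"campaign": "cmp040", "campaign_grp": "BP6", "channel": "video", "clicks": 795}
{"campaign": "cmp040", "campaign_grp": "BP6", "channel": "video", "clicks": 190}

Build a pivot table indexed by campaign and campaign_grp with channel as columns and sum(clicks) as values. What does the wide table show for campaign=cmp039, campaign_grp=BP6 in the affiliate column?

Rows with campaign=cmp039, campaign_grp=BP6 and channel=affiliate: clicks values are 138, 888, 254, 812.
138 + 888 + 254 + 812 = 2092.

2092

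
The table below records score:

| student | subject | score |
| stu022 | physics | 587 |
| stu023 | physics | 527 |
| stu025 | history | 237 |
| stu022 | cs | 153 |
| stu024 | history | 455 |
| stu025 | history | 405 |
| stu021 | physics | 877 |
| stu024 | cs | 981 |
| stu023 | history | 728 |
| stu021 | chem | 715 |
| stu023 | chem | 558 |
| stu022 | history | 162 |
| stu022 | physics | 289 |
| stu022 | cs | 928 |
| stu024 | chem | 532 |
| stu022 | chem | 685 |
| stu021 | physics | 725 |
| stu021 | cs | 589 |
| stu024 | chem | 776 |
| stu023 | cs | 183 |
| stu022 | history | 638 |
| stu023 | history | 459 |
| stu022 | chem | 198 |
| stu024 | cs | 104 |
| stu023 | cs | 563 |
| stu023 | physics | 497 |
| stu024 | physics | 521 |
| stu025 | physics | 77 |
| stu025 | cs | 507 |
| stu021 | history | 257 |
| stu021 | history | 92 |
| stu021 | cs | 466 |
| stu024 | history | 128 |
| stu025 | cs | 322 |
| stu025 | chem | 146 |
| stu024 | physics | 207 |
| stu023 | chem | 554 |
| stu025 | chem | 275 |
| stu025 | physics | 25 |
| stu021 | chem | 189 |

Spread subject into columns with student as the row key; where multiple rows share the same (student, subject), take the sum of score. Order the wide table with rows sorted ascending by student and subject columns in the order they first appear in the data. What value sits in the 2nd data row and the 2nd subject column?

800

With rows sorted ascending by student, row 2 is student=stu022. subject columns in first-appearance order: physics, history, cs, chem; column 2 is history.
Long rows with student=stu022, subject=history: 162 + 638 = 800.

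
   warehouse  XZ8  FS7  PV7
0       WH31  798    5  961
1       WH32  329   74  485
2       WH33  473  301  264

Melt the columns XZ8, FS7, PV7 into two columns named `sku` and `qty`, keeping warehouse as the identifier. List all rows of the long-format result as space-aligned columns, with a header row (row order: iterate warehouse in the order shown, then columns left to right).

warehouse  sku  qty
WH31       XZ8  798
WH31       FS7  5  
WH31       PV7  961
WH32       XZ8  329
WH32       FS7  74 
WH32       PV7  485
WH33       XZ8  473
WH33       FS7  301
WH33       PV7  264

Each (warehouse, column) pair becomes one row: 3 × 3 = 9 rows.
For example, (WH31, XZ8) → qty=798.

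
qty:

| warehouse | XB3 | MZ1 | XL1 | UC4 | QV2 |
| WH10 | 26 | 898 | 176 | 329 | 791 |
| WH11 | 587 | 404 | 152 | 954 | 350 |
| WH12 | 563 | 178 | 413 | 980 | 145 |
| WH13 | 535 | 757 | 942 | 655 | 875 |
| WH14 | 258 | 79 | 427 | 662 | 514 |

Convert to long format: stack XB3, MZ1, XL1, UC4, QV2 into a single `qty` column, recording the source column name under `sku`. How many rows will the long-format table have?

5 warehouse values × 5 melted columns = 25 rows.

25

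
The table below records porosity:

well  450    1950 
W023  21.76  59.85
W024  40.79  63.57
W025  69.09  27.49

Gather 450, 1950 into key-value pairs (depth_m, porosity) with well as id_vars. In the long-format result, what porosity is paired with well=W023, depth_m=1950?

59.85

Unpivoting turns each (well, wide-column) pair into one long row.
The wide cell at row W023, column 1950 holds 59.85, so the long row (W023, 1950) has porosity=59.85.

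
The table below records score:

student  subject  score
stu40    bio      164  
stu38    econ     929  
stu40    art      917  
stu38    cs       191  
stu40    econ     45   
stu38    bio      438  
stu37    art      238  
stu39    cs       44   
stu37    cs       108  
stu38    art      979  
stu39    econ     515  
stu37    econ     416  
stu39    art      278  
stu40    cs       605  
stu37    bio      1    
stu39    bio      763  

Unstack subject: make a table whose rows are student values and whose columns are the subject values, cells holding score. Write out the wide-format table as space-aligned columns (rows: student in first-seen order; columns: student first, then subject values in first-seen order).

student  bio  econ  art  cs 
stu40    164  45    917  605
stu38    438  929   979  191
stu37    1    416   238  108
stu39    763  515   278  44 

Columns: student plus the 4 distinct subject values (bio, econ, art, cs).
For example, row stu40 column bio takes score=164 from the long row (stu40, bio).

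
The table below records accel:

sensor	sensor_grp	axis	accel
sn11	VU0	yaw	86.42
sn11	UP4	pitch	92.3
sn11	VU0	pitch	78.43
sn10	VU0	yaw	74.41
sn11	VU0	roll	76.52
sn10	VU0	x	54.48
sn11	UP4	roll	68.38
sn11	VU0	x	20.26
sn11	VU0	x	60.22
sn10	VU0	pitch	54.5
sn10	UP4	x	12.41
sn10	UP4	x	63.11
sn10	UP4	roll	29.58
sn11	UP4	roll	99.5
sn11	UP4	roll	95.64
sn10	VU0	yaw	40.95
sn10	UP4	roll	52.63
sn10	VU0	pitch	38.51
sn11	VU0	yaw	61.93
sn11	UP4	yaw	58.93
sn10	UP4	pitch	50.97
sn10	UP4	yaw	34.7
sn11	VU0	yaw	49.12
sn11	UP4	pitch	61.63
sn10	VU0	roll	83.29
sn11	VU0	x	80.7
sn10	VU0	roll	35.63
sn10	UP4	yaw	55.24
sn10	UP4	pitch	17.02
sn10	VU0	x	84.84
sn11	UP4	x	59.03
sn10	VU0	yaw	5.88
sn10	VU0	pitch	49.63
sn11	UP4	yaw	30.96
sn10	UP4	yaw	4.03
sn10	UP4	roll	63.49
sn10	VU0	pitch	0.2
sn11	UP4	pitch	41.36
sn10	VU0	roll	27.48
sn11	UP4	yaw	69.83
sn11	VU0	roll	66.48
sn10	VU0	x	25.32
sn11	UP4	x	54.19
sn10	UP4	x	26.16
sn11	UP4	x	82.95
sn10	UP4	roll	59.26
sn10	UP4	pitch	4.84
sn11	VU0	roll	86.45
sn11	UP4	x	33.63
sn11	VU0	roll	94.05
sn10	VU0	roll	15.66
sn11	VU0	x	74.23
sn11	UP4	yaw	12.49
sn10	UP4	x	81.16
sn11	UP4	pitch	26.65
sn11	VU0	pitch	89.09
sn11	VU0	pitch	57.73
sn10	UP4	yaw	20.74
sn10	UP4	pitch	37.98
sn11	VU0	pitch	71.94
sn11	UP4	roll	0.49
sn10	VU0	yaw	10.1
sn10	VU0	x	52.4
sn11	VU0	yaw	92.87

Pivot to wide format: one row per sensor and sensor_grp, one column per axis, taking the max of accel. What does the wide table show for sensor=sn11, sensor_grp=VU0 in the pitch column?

Rows with sensor=sn11, sensor_grp=VU0 and axis=pitch: accel values are 78.43, 89.09, 57.73, 71.94.
max(78.43, 89.09, 57.73, 71.94) = 89.09.

89.09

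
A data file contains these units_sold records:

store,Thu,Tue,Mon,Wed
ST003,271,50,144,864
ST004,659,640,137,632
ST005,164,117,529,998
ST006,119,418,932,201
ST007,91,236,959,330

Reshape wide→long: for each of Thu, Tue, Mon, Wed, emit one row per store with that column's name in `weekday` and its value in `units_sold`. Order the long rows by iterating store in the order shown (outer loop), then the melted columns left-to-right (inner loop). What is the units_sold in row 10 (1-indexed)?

117

20 rows total (5 × 4). Row 10: index ⌊(10-1)/4⌋ = 2 into store → ST005; (10-1) mod 4 = 1 into the melted columns → Tue.
So row 10 is (ST005, Tue, 117); units_sold = 117.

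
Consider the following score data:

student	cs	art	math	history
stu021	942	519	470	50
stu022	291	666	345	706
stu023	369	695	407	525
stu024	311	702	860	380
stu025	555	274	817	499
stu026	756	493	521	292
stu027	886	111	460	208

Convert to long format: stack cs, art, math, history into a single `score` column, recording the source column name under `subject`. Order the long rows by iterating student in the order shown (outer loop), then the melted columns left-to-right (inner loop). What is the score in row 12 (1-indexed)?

525

28 rows total (7 × 4). Row 12: index ⌊(12-1)/4⌋ = 2 into student → stu023; (12-1) mod 4 = 3 into the melted columns → history.
So row 12 is (stu023, history, 525); score = 525.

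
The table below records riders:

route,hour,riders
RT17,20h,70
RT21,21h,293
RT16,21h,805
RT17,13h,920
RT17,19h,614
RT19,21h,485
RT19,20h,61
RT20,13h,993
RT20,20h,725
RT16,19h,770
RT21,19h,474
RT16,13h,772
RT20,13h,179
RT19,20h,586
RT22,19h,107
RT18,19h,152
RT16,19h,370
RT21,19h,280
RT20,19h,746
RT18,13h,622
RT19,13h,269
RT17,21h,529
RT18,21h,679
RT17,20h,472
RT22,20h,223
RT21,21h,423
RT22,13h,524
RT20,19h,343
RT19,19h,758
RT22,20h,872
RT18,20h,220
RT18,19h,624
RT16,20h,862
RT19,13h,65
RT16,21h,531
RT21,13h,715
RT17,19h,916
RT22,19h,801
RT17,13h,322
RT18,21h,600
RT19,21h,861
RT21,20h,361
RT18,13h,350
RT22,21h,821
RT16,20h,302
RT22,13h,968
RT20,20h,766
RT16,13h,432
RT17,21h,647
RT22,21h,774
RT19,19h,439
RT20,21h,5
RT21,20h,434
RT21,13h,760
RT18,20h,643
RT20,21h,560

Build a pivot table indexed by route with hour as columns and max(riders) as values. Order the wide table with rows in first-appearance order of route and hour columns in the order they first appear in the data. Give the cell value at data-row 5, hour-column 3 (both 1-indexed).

993

With rows in first-appearance order of route, row 5 is route=RT20. hour columns in first-appearance order: 20h, 21h, 13h, 19h; column 3 is 13h.
Long rows with route=RT20, hour=13h: max(993, 179) = 993.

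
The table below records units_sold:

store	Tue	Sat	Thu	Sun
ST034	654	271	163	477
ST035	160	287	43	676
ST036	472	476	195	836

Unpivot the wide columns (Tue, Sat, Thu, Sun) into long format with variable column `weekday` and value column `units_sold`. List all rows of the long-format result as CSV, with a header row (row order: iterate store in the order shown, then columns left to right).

Each (store, column) pair becomes one row: 3 × 4 = 12 rows.
For example, (ST034, Tue) → units_sold=654.

store,weekday,units_sold
ST034,Tue,654
ST034,Sat,271
ST034,Thu,163
ST034,Sun,477
ST035,Tue,160
ST035,Sat,287
ST035,Thu,43
ST035,Sun,676
ST036,Tue,472
ST036,Sat,476
ST036,Thu,195
ST036,Sun,836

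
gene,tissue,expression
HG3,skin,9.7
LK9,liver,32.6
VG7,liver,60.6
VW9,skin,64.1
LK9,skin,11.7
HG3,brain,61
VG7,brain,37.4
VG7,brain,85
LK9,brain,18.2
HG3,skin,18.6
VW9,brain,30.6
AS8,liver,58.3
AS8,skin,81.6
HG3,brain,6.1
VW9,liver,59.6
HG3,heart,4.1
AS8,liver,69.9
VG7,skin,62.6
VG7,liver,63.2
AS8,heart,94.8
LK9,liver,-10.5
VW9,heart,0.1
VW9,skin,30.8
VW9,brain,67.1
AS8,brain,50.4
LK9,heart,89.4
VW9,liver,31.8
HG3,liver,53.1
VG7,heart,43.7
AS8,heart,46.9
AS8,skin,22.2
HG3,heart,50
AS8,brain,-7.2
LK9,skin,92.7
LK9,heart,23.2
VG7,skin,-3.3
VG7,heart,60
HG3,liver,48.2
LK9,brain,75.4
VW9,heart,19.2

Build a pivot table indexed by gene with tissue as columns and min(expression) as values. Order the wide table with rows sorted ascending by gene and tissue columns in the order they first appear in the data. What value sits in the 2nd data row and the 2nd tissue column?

With rows sorted ascending by gene, row 2 is gene=HG3. tissue columns in first-appearance order: skin, liver, brain, heart; column 2 is liver.
Long rows with gene=HG3, tissue=liver: min(53.1, 48.2) = 48.2.

48.2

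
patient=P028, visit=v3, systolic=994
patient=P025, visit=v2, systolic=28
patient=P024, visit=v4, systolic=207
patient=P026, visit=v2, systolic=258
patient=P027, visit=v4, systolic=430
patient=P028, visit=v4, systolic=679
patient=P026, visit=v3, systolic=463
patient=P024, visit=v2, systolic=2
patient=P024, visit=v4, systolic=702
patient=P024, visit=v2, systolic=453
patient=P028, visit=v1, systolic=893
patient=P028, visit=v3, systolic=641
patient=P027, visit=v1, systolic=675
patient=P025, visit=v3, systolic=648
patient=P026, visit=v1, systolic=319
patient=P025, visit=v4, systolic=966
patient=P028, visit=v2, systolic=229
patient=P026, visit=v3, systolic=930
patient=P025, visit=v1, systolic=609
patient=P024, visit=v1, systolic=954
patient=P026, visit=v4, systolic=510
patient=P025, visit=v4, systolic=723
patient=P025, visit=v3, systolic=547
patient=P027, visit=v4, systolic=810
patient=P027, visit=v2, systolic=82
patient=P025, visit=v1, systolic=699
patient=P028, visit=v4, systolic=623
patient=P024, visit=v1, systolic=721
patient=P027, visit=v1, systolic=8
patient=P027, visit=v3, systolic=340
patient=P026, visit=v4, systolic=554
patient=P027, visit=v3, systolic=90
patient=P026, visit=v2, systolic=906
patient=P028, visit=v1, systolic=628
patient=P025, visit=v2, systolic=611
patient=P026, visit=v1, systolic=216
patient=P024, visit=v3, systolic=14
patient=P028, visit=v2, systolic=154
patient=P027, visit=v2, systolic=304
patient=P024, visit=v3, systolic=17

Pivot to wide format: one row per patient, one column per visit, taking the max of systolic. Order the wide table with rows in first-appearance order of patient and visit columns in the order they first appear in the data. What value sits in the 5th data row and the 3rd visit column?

With rows in first-appearance order of patient, row 5 is patient=P027. visit columns in first-appearance order: v3, v2, v4, v1; column 3 is v4.
Long rows with patient=P027, visit=v4: max(430, 810) = 810.

810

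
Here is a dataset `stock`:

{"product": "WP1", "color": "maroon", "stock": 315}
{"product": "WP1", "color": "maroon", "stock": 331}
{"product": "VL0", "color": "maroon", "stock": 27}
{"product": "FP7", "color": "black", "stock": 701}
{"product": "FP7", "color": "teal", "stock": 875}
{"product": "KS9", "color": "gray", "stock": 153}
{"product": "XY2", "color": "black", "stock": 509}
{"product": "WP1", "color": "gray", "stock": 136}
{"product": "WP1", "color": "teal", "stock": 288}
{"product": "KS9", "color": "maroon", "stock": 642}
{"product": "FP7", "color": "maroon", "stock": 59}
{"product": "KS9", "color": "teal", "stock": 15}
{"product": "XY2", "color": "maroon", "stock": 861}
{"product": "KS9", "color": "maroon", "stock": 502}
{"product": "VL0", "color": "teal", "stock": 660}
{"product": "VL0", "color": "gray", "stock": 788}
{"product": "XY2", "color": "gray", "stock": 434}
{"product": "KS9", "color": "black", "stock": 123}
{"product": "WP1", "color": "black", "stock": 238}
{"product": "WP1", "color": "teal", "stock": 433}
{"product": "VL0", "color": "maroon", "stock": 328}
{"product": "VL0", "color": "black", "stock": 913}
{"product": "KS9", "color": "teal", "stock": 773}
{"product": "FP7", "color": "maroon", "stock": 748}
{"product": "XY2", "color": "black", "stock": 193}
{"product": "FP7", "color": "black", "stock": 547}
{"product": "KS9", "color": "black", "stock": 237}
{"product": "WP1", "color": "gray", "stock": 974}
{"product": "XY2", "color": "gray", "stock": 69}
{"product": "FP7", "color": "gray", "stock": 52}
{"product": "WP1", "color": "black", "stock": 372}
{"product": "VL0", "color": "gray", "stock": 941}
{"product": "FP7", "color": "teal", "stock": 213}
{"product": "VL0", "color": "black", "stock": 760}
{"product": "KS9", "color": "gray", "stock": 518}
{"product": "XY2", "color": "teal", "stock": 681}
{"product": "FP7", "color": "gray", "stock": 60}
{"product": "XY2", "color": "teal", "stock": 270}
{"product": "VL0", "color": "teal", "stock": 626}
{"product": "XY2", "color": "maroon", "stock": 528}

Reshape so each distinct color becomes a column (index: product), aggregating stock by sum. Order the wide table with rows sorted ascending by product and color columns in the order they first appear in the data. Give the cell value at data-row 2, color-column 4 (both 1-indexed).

With rows sorted ascending by product, row 2 is product=KS9. color columns in first-appearance order: maroon, black, teal, gray; column 4 is gray.
Long rows with product=KS9, color=gray: 153 + 518 = 671.

671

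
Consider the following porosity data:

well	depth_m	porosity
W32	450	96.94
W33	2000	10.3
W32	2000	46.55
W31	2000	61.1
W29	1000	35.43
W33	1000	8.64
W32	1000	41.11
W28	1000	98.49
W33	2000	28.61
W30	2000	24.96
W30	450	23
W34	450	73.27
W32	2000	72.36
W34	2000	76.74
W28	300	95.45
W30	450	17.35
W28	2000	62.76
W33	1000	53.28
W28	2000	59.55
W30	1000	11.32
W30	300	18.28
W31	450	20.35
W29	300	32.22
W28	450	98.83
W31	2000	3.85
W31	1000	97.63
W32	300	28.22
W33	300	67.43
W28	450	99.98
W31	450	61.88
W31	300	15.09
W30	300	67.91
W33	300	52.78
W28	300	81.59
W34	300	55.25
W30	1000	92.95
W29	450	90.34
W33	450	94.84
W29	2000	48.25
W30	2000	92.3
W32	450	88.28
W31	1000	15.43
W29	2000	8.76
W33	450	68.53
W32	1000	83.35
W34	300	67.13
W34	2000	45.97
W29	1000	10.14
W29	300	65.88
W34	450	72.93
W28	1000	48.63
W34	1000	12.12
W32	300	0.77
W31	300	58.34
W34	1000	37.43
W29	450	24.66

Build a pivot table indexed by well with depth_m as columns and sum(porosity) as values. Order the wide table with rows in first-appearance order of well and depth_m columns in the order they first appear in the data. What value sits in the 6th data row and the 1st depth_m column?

With rows in first-appearance order of well, row 6 is well=W30. depth_m columns in first-appearance order: 450, 2000, 1000, 300; column 1 is 450.
Long rows with well=W30, depth_m=450: 23 + 17.35 = 40.35.

40.35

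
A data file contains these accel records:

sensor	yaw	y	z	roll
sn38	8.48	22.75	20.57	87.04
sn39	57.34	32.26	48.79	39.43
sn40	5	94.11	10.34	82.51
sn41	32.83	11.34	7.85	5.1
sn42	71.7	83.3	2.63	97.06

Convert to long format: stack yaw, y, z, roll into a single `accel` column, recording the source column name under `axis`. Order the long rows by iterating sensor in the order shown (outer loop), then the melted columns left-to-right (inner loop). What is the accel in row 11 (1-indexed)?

20 rows total (5 × 4). Row 11: index ⌊(11-1)/4⌋ = 2 into sensor → sn40; (11-1) mod 4 = 2 into the melted columns → z.
So row 11 is (sn40, z, 10.34); accel = 10.34.

10.34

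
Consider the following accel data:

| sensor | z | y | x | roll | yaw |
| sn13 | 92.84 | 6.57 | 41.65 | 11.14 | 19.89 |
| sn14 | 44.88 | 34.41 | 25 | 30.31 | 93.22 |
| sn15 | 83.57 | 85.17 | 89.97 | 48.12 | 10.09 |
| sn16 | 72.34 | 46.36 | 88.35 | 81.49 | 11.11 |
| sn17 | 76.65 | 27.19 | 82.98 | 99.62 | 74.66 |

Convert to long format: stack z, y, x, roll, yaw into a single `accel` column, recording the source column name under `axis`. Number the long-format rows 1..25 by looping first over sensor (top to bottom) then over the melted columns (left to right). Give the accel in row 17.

46.36

25 rows total (5 × 5). Row 17: index ⌊(17-1)/5⌋ = 3 into sensor → sn16; (17-1) mod 5 = 1 into the melted columns → y.
So row 17 is (sn16, y, 46.36); accel = 46.36.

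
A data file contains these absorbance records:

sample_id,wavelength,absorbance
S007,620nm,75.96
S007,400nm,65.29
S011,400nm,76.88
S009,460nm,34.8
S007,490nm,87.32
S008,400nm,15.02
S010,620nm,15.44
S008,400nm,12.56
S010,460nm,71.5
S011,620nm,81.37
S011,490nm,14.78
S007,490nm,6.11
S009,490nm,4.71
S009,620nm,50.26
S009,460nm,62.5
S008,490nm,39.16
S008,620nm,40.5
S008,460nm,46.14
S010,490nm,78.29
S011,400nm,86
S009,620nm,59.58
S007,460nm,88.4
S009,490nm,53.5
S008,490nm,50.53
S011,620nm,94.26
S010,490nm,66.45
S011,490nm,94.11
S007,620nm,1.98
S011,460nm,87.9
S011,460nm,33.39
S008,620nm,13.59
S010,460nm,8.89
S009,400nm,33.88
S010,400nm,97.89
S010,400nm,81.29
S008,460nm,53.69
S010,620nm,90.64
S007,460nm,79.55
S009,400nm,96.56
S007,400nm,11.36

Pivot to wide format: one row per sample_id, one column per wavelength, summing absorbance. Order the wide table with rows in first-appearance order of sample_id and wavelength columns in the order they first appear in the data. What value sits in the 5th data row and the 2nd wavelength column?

With rows in first-appearance order of sample_id, row 5 is sample_id=S010. wavelength columns in first-appearance order: 620nm, 400nm, 460nm, 490nm; column 2 is 400nm.
Long rows with sample_id=S010, wavelength=400nm: 97.89 + 81.29 = 179.18.

179.18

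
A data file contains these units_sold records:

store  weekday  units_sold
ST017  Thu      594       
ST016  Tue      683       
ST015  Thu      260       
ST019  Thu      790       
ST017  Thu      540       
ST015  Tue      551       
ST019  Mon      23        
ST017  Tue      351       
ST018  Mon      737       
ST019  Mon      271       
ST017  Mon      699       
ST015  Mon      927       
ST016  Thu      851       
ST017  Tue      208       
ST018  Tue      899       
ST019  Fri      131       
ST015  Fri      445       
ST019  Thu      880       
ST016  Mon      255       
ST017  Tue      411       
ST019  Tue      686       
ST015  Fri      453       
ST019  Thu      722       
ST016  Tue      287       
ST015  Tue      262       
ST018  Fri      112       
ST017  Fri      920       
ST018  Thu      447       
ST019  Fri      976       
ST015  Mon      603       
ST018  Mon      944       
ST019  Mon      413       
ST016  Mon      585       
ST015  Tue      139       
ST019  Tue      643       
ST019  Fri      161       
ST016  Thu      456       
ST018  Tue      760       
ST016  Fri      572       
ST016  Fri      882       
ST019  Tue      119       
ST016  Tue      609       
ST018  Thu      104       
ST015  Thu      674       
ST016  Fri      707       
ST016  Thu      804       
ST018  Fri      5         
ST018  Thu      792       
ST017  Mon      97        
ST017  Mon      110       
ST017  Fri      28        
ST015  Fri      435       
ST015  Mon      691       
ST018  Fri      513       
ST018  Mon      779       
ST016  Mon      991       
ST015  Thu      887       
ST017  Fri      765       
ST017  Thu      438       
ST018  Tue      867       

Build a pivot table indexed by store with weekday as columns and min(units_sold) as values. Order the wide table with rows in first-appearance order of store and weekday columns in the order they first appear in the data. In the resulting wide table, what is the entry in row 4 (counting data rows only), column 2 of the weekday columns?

With rows in first-appearance order of store, row 4 is store=ST019. weekday columns in first-appearance order: Thu, Tue, Mon, Fri; column 2 is Tue.
Long rows with store=ST019, weekday=Tue: min(686, 643, 119) = 119.

119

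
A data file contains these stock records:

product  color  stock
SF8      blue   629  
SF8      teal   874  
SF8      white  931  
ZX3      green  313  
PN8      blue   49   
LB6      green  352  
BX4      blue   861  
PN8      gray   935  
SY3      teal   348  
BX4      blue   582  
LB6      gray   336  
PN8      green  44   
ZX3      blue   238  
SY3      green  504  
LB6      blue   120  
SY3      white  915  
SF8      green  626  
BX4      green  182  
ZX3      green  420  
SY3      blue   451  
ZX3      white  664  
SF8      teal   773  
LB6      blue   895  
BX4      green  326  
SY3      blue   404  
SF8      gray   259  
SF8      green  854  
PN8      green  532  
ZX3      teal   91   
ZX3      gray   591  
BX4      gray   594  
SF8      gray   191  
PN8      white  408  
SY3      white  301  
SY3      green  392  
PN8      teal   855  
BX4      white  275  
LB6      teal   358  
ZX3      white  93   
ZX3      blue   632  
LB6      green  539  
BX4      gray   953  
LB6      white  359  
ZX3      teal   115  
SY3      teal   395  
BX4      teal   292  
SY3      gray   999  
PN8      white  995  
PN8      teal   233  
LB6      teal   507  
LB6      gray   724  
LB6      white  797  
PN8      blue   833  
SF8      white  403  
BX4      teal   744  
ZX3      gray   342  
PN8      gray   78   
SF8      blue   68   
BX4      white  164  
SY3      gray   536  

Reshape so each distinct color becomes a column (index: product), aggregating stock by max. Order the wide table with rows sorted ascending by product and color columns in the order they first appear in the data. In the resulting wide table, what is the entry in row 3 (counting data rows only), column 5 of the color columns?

With rows sorted ascending by product, row 3 is product=PN8. color columns in first-appearance order: blue, teal, white, green, gray; column 5 is gray.
Long rows with product=PN8, color=gray: max(935, 78) = 935.

935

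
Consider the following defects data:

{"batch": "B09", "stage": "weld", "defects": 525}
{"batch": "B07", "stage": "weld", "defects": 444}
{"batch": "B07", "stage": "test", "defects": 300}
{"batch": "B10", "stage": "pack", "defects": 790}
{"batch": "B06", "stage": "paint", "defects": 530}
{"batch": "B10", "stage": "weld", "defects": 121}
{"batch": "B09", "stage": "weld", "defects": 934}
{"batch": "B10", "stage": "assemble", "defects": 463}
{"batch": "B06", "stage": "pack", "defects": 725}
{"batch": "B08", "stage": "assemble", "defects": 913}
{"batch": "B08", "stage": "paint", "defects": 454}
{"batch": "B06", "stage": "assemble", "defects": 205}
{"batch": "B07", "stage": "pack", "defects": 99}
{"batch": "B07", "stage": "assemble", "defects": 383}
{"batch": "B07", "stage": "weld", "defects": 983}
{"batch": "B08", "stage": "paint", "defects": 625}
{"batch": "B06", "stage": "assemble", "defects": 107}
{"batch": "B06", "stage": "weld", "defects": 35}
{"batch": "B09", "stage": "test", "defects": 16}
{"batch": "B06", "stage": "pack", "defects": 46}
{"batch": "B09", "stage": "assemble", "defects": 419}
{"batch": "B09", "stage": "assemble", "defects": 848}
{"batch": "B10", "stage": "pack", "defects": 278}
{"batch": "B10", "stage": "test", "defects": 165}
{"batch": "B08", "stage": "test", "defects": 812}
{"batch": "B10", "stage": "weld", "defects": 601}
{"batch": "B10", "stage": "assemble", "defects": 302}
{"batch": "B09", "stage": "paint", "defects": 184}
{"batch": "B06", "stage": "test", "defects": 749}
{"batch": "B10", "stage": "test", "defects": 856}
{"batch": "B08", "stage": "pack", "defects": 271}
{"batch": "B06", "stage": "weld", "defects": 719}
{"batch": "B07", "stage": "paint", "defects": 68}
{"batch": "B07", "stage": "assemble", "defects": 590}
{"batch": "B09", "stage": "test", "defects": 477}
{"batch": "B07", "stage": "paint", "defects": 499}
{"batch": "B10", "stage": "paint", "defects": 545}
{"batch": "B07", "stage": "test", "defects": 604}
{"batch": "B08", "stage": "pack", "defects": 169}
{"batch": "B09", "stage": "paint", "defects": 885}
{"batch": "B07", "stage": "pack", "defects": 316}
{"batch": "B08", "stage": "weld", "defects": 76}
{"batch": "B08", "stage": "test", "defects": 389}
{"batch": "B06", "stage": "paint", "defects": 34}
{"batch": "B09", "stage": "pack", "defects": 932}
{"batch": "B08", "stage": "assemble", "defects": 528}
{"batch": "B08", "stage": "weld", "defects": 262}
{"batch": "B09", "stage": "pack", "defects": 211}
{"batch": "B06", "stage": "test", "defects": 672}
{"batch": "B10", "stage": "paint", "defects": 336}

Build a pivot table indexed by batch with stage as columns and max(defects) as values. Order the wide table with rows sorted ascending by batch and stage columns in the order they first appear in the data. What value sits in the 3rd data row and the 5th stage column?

With rows sorted ascending by batch, row 3 is batch=B08. stage columns in first-appearance order: weld, test, pack, paint, assemble; column 5 is assemble.
Long rows with batch=B08, stage=assemble: max(913, 528) = 913.

913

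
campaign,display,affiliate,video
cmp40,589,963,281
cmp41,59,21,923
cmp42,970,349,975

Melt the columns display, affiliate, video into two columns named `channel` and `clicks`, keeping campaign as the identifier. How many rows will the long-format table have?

9

3 campaign values × 3 melted columns = 9 rows.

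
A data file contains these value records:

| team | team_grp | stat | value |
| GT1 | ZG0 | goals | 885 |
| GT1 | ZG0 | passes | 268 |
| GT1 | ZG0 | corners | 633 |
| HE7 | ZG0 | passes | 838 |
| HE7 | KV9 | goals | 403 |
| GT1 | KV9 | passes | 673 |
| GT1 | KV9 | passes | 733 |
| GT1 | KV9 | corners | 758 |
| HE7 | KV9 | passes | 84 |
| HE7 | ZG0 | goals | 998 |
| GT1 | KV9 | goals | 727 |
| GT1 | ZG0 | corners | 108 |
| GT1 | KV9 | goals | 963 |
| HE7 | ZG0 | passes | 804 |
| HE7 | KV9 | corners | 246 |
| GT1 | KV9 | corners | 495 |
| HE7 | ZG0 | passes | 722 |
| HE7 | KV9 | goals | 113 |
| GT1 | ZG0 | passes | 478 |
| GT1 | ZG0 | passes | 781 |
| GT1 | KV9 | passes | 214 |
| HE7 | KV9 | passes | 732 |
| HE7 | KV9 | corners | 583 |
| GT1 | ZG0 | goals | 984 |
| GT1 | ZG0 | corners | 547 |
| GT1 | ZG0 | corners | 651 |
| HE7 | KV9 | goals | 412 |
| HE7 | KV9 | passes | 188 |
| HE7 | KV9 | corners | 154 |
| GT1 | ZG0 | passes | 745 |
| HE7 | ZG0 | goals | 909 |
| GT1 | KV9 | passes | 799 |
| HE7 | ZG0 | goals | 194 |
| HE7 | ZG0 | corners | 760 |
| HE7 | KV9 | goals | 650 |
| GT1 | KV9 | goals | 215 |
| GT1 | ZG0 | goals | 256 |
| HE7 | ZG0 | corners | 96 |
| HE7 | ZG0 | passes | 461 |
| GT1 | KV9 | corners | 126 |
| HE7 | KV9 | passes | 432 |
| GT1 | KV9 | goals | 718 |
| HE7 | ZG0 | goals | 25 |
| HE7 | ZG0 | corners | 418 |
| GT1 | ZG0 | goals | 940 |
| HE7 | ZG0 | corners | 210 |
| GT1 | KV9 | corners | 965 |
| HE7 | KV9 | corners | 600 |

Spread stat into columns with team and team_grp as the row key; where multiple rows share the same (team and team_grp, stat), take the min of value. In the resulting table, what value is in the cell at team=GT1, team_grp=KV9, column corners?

Rows with team=GT1, team_grp=KV9 and stat=corners: value values are 758, 495, 126, 965.
min(758, 495, 126, 965) = 126.

126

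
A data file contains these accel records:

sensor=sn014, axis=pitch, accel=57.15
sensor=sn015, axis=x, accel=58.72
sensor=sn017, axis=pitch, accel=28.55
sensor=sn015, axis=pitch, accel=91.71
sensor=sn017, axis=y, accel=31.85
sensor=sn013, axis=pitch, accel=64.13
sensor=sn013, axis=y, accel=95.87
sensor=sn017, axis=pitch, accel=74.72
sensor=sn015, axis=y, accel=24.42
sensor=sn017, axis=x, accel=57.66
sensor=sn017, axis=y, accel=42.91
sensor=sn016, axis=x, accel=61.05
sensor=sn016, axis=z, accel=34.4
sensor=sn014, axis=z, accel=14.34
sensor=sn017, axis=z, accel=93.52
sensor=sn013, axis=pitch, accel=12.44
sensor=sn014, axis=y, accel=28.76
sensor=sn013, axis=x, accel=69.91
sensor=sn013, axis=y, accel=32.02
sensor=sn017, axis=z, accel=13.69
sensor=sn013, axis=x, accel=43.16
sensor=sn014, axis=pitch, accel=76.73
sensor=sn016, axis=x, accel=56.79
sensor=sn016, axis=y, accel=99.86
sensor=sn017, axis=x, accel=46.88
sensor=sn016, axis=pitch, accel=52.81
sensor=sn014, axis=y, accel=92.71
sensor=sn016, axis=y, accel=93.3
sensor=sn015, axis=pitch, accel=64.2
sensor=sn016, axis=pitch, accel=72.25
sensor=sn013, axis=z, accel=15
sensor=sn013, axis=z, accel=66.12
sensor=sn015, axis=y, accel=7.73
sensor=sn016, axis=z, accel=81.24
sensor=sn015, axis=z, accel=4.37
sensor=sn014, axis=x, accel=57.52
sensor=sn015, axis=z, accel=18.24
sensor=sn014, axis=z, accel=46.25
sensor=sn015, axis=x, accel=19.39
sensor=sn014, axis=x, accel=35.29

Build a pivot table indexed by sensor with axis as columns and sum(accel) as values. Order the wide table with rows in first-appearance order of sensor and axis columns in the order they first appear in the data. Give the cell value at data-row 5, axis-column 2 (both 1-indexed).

117.84

With rows in first-appearance order of sensor, row 5 is sensor=sn016. axis columns in first-appearance order: pitch, x, y, z; column 2 is x.
Long rows with sensor=sn016, axis=x: 61.05 + 56.79 = 117.84.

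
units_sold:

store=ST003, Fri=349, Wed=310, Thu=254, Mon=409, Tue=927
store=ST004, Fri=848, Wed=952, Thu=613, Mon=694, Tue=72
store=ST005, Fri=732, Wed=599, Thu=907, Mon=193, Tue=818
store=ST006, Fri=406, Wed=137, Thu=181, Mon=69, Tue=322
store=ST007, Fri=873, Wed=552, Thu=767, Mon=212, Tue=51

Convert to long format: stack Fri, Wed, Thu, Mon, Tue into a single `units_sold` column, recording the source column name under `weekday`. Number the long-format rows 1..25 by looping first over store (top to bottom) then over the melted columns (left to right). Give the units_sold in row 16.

25 rows total (5 × 5). Row 16: index ⌊(16-1)/5⌋ = 3 into store → ST006; (16-1) mod 5 = 0 into the melted columns → Fri.
So row 16 is (ST006, Fri, 406); units_sold = 406.

406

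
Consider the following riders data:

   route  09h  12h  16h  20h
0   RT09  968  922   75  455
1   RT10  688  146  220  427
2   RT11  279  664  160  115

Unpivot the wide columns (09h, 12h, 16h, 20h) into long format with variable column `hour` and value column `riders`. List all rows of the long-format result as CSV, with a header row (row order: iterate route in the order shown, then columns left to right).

route,hour,riders
RT09,09h,968
RT09,12h,922
RT09,16h,75
RT09,20h,455
RT10,09h,688
RT10,12h,146
RT10,16h,220
RT10,20h,427
RT11,09h,279
RT11,12h,664
RT11,16h,160
RT11,20h,115

Each (route, column) pair becomes one row: 3 × 4 = 12 rows.
For example, (RT09, 09h) → riders=968.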